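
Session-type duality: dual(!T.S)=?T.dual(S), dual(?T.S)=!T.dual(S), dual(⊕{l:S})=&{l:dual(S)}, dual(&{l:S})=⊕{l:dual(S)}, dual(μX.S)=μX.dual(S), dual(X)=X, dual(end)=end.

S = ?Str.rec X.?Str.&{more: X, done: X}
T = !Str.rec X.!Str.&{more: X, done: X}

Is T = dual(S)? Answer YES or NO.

NO

?Str vs !Str  ✓
  rec X vs rec X  ✓ (rec unchanged)
    ?Str vs !Str  ✓
      &{more,done} vs &{more,done}  ✗ choice polarity not flipped — not dual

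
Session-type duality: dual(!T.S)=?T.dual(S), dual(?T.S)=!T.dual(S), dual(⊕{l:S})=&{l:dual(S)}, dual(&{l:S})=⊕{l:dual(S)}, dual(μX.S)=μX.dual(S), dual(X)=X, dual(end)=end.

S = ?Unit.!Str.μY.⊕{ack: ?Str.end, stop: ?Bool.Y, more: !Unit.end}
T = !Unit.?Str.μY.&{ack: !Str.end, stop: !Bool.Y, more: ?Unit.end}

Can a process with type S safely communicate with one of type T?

YES

?Unit ‖ !Unit  ✓
  !Str ‖ ?Str  ✓
    μY ‖ μY  ✓ (binder kept)
      ⊕{ack,stop,more} ‖ &{ack,stop,more}  ✓ label sets agree
        [ack]
          ?Str ‖ !Str  ✓
            end ‖ end  ✓
        [stop]
          ?Bool ‖ !Bool  ✓
            Y ‖ Y  ✓
        [more]
          !Unit ‖ ?Unit  ✓
            end ‖ end  ✓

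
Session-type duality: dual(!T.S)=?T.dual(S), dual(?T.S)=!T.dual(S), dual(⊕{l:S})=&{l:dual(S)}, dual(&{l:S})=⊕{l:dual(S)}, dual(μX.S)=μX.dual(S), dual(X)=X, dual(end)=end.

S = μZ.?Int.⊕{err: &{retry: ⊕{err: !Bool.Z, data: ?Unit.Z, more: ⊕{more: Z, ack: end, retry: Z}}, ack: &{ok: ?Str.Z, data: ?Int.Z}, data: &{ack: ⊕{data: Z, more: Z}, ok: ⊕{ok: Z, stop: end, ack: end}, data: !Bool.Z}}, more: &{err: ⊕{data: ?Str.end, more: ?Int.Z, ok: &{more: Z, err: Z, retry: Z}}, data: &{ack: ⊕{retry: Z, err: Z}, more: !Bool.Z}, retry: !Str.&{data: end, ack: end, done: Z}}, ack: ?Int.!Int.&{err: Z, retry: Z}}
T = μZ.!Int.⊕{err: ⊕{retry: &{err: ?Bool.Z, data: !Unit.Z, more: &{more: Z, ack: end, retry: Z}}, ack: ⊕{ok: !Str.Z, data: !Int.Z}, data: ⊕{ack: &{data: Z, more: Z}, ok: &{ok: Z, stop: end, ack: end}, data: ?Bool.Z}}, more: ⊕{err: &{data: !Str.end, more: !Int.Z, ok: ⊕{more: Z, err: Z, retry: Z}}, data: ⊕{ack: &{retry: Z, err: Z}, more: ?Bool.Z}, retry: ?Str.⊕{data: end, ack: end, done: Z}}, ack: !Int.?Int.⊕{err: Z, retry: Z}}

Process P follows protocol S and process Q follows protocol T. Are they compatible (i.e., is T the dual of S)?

NO

μZ vs μZ  ok (μ self-dual)
  ?Int vs !Int  ok
    ⊕{err,more,ack} vs ⊕{err,more,ack}  ✗ choice polarity not flipped — not dual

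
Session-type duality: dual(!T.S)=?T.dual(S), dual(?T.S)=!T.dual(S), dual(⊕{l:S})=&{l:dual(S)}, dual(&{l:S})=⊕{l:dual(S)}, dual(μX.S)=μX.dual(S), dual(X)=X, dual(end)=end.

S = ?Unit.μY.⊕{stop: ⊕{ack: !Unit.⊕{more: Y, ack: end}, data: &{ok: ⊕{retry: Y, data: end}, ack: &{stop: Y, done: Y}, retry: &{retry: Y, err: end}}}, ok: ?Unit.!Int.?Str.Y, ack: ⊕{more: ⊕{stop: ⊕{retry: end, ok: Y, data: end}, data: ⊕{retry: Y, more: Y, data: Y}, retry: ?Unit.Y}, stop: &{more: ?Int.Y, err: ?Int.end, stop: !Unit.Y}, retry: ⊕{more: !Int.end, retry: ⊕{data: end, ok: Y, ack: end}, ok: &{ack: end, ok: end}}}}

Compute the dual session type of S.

?Unit = !Unit
  μY = μY  (μ self-dual)
    ⊕{stop,ok,ack} = &{stop,ok,ack}  (internal→external)
      case stop:
        ⊕{ack,data} = &{ack,data}  (internal→external)
          case ack:
            !Unit = ?Unit
              ⊕{more,ack} = &{more,ack}  (internal→external)
                case more:
                  Y ↦ Y
                case ack:
                  end ↦ end
          case data:
            &{ok,ack,retry} = ⊕{ok,ack,retry}  (external→internal)
              case ok:
                ⊕{retry,data} = &{retry,data}  (internal→external)
                  case retry:
                    Y ↦ Y
                  case data:
                    end ↦ end
              case ack:
                &{stop,done} = ⊕{stop,done}  (external→internal)
                  case stop:
                    Y ↦ Y
                  case done:
                    Y ↦ Y
              case retry:
                &{retry,err} = ⊕{retry,err}  (external→internal)
                  case retry:
                    Y ↦ Y
                  case err:
                    end ↦ end
      case ok:
        ?Unit = !Unit
          !Int = ?Int
            ?Str = !Str
              Y ↦ Y
      case ack:
        ⊕{more,stop,retry} = &{more,stop,retry}  (internal→external)
          case more:
            ⊕{stop,data,retry} = &{stop,data,retry}  (internal→external)
              case stop:
                ⊕{retry,ok,data} = &{retry,ok,data}  (internal→external)
                  case retry:
                    end ↦ end
                  case ok:
                    Y ↦ Y
                  case data:
                    end ↦ end
              case data:
                ⊕{retry,more,data} = &{retry,more,data}  (internal→external)
                  case retry:
                    Y ↦ Y
                  case more:
                    Y ↦ Y
                  case data:
                    Y ↦ Y
              case retry:
                ?Unit = !Unit
                  Y ↦ Y
          case stop:
            &{more,err,stop} = ⊕{more,err,stop}  (external→internal)
              case more:
                ?Int = !Int
                  Y ↦ Y
              case err:
                ?Int = !Int
                  end ↦ end
              case stop:
                !Unit = ?Unit
                  Y ↦ Y
          case retry:
            ⊕{more,retry,ok} = &{more,retry,ok}  (internal→external)
              case more:
                !Int = ?Int
                  end ↦ end
              case retry:
                ⊕{data,ok,ack} = &{data,ok,ack}  (internal→external)
                  case data:
                    end ↦ end
                  case ok:
                    Y ↦ Y
                  case ack:
                    end ↦ end
              case ok:
                &{ack,ok} = ⊕{ack,ok}  (external→internal)
                  case ack:
                    end ↦ end
                  case ok:
                    end ↦ end

!Unit.μY.&{stop: &{ack: ?Unit.&{more: Y, ack: end}, data: ⊕{ok: &{retry: Y, data: end}, ack: ⊕{stop: Y, done: Y}, retry: ⊕{retry: Y, err: end}}}, ok: !Unit.?Int.!Str.Y, ack: &{more: &{stop: &{retry: end, ok: Y, data: end}, data: &{retry: Y, more: Y, data: Y}, retry: !Unit.Y}, stop: ⊕{more: !Int.Y, err: !Int.end, stop: ?Unit.Y}, retry: &{more: ?Int.end, retry: &{data: end, ok: Y, ack: end}, ok: ⊕{ack: end, ok: end}}}}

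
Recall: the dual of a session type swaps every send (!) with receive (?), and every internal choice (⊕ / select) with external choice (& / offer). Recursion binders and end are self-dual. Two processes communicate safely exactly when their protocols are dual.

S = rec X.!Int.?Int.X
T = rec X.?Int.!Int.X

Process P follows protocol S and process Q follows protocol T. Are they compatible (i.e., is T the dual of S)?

YES

rec X vs rec X  ✓ (rec unchanged)
  !Int vs ?Int  ✓
    ?Int vs !Int  ✓
      X vs X  ✓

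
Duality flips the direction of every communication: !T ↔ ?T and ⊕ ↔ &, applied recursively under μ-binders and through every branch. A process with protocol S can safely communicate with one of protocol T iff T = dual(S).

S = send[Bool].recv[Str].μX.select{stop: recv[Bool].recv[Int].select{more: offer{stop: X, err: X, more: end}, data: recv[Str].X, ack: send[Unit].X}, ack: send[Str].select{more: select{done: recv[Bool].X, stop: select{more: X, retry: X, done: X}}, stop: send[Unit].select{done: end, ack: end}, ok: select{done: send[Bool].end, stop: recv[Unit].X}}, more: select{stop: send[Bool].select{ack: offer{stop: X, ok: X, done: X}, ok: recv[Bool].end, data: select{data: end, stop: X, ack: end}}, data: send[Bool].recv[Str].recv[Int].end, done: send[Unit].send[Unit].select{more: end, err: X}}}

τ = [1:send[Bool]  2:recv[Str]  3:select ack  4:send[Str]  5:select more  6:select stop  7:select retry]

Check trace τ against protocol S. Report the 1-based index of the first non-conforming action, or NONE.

NONE

@1 send[Bool]  match  now at recv[Str].μX.…
@2 recv[Str]  match  now at μX.…
@3 select ack  match  now at send[Str].select{more: select{done: recv[Bool].μX.…, stop: select{more: μX.…, retry: μX.…, done: μX.…}}, stop: send[Unit].select{done: end, ack: end}, ok: select{done: send[Bool].end, stop: recv[Unit].μX.…}}
@4 send[Str]  match  now at select{more: select{done: recv[Bool].μX.…, stop: select{more: μX.…, retry: μX.…, done: μX.…}}, stop: send[Unit].select{done: end, ack: end}, ok: select{done: send[Bool].end, stop: recv[Unit].μX.…}}
@5 select more  match  now at select{done: recv[Bool].μX.…, stop: select{more: μX.…, retry: μX.…, done: μX.…}}
@6 select stop  match  now at select{more: μX.…, retry: μX.…, done: μX.…}
@7 select retry  match  now at μX.…
τ conforms to S (length 7)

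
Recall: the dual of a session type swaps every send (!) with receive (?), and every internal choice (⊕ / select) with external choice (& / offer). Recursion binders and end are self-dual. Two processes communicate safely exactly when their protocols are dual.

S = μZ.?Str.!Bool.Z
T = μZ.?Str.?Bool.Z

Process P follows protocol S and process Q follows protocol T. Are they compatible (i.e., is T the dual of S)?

NO

μZ vs μZ  ✓ (μ self-dual)
  ?Str vs ?Str  ✗ same direction on both sides — not dual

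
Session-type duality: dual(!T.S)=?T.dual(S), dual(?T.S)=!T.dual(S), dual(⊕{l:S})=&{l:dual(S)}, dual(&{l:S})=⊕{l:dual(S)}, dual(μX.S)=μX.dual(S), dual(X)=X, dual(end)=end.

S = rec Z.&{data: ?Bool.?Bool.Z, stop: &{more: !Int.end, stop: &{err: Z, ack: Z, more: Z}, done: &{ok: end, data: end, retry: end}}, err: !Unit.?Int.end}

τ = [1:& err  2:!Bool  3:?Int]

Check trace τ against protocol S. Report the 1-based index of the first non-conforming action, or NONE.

2

step 1: & err  ok  cont: !Unit.?Int.end
step 2: got !Bool, protocol expects !Unit  ✗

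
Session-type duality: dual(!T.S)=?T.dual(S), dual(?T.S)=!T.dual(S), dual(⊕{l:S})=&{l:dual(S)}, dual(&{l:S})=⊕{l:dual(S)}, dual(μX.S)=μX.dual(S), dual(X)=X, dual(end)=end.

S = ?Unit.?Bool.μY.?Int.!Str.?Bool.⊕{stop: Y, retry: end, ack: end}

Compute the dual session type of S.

?Unit = !Unit
  ?Bool = !Bool
    μY = μY  (binder kept)
      ?Int = !Int
        !Str = ?Str
          ?Bool = !Bool
            ⊕{stop,retry,ack} = &{stop,retry,ack}  (internal→external)
              [stop]
                dual(Y) = Y
              [retry]
                dual(end) = end
              [ack]
                dual(end) = end

!Unit.!Bool.μY.!Int.?Str.!Bool.&{stop: Y, retry: end, ack: end}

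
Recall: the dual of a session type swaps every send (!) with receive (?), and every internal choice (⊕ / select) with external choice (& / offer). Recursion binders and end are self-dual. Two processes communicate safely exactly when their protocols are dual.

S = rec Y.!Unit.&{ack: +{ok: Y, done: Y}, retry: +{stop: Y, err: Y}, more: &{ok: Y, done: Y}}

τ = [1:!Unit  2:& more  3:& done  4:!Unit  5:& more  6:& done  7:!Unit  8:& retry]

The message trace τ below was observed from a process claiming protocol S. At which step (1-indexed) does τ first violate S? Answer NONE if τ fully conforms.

NONE

step 1: !Unit  match  residual = &{ack: +{ok: rec Y.…, done: rec Y.…}, retry: +{stop: rec Y.…, err: rec Y.…}, more: &{ok: rec Y.…, done: rec Y.…}}
step 2: & more  match  residual = &{ok: rec Y.…, done: rec Y.…}
step 3: & done  match  residual = rec Y.…
step 4: !Unit  match  residual = &{ack: +{ok: rec Y.…, done: rec Y.…}, retry: +{stop: rec Y.…, err: rec Y.…}, more: &{ok: rec Y.…, done: rec Y.…}}
step 5: & more  match  residual = &{ok: rec Y.…, done: rec Y.…}
step 6: & done  match  residual = rec Y.…
step 7: !Unit  match  residual = &{ack: +{ok: rec Y.…, done: rec Y.…}, retry: +{stop: rec Y.…, err: rec Y.…}, more: &{ok: rec Y.…, done: rec Y.…}}
step 8: & retry  match  residual = +{stop: rec Y.…, err: rec Y.…}
trace exhausted — no violation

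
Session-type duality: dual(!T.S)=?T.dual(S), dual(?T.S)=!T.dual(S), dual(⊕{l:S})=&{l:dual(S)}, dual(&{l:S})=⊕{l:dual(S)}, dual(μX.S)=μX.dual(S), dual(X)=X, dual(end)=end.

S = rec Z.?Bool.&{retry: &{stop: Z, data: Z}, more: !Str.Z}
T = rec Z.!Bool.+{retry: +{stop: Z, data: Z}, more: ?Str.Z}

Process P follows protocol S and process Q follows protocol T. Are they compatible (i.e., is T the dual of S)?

rec Z | rec Z  match (μ self-dual)
  ?Bool | !Bool  match
    &{retry,more} | +{retry,more}  match same labels
      [retry]
        &{stop,data} | +{stop,data}  match same labels
          [stop]
            Z | Z  match
          [data]
            Z | Z  match
      [more]
        !Str | ?Str  match
          Z | Z  match

YES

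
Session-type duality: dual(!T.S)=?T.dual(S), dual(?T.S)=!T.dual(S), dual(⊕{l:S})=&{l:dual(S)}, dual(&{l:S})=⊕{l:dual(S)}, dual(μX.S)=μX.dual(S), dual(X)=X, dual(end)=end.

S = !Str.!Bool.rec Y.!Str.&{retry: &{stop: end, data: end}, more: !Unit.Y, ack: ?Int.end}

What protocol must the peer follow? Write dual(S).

?Str.?Bool.rec Y.?Str.+{retry: +{stop: end, data: end}, more: ?Unit.Y, ack: !Int.end}

!Str → ?Str
  !Bool → ?Bool
    rec Y → rec Y  (rec unchanged)
      !Str → ?Str
        &{retry,more,ack} → +{retry,more,ack}  (offer→select)
          • retry:
            &{stop,data} → +{stop,data}  (offer→select)
              • stop:
                end ↦ end
              • data:
                end ↦ end
          • more:
            !Unit → ?Unit
              Y ↦ Y
          • ack:
            ?Int → !Int
              end ↦ end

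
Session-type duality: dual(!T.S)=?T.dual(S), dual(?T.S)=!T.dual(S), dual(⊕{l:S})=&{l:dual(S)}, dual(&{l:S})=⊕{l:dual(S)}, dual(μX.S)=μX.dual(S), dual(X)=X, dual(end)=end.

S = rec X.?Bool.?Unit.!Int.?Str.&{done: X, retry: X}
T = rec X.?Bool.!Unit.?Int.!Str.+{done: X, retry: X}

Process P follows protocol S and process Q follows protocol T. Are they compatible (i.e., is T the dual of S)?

NO

rec X | rec X  match (rec unchanged)
  ?Bool | ?Bool  ✗ same direction on both sides — not dual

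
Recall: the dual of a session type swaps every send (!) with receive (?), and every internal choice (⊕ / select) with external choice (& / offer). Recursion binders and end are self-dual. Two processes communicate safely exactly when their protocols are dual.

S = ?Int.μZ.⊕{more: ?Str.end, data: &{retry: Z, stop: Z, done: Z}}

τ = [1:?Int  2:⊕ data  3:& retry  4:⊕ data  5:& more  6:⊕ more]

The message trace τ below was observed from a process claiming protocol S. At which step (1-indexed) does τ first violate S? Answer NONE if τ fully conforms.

5

step 1: ?Int  ok  cont: μZ.…
step 2: ⊕ data  ok  cont: &{retry: μZ.…, stop: μZ.…, done: μZ.…}
step 3: & retry  ok  cont: μZ.…
step 4: ⊕ data  ok  cont: &{retry: μZ.…, stop: μZ.…, done: μZ.…}
step 5: got & more, protocol expects & retry or & stop or & done  ✗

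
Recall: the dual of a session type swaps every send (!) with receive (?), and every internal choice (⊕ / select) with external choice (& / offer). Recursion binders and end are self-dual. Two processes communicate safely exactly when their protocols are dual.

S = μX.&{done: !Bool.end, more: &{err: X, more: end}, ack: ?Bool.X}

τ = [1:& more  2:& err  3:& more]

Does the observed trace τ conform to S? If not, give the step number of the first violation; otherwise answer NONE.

NONE

@1 & more  ok  now at &{err: μX.…, more: end}
@2 & err  ok  now at μX.…
@3 & more  ok  now at &{err: μX.…, more: end}
all 3 steps conform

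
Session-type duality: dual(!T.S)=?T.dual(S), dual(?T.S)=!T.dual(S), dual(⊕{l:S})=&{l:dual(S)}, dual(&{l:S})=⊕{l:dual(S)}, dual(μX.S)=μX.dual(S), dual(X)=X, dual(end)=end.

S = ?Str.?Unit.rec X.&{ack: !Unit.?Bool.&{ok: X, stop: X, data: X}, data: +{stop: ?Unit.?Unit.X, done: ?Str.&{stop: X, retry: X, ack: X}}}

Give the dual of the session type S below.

?Str = !Str
  ?Unit = !Unit
    rec X = rec X  (binder kept)
      &{ack,data} = +{ack,data}  (offer→select)
        [ack]
          !Unit = ?Unit
            ?Bool = !Bool
              &{ok,stop,data} = +{ok,stop,data}  (offer→select)
                [ok]
                  X self-dual
                [stop]
                  X self-dual
                [data]
                  X self-dual
        [data]
          +{stop,done} = &{stop,done}  (select→offer)
            [stop]
              ?Unit = !Unit
                ?Unit = !Unit
                  X self-dual
            [done]
              ?Str = !Str
                &{stop,retry,ack} = +{stop,retry,ack}  (offer→select)
                  [stop]
                    X self-dual
                  [retry]
                    X self-dual
                  [ack]
                    X self-dual

!Str.!Unit.rec X.+{ack: ?Unit.!Bool.+{ok: X, stop: X, data: X}, data: &{stop: !Unit.!Unit.X, done: !Str.+{stop: X, retry: X, ack: X}}}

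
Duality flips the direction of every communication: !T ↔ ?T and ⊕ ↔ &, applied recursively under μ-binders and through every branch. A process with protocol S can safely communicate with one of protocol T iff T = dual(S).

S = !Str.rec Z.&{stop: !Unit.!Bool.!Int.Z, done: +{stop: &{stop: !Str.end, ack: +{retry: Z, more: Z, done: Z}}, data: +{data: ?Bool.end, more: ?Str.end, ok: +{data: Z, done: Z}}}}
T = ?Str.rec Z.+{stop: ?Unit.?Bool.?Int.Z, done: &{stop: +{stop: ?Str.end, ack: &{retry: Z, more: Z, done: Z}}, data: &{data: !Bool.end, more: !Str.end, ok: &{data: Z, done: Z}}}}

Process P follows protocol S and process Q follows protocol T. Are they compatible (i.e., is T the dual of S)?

YES

!Str vs ?Str  ok
  rec Z vs rec Z  ok (μ self-dual)
    &{stop,done} vs +{stop,done}  ok label sets agree
      case stop:
        !Unit vs ?Unit  ok
          !Bool vs ?Bool  ok
            !Int vs ?Int  ok
              Z vs Z  ok
      case done:
        +{stop,data} vs &{stop,data}  ok label sets agree
          case stop:
            &{stop,ack} vs +{stop,ack}  ok label sets agree
              case stop:
                !Str vs ?Str  ok
                  end vs end  ok
              case ack:
                +{retry,more,done} vs &{retry,more,done}  ok label sets agree
                  case retry:
                    Z vs Z  ok
                  case more:
                    Z vs Z  ok
                  case done:
                    Z vs Z  ok
          case data:
            +{data,more,ok} vs &{data,more,ok}  ok label sets agree
              case data:
                ?Bool vs !Bool  ok
                  end vs end  ok
              case more:
                ?Str vs !Str  ok
                  end vs end  ok
              case ok:
                +{data,done} vs &{data,done}  ok label sets agree
                  case data:
                    Z vs Z  ok
                  case done:
                    Z vs Z  ok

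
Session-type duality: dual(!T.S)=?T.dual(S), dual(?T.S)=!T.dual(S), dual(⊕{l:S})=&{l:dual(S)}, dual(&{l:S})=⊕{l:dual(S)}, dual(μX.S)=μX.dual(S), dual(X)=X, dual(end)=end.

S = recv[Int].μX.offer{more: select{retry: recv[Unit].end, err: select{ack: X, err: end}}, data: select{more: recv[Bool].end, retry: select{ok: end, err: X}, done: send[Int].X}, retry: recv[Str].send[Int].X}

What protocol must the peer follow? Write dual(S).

recv[Int] → send[Int]
  μX → μX  (μ self-dual)
    offer{more,data,retry} → select{more,data,retry}  (external→internal)
      • more:
        select{retry,err} → offer{retry,err}  (⊕→&)
          • retry:
            recv[Unit] → send[Unit]
              dual(end) = end
          • err:
            select{ack,err} → offer{ack,err}  (⊕→&)
              • ack:
                dual(X) = X
              • err:
                dual(end) = end
      • data:
        select{more,retry,done} → offer{more,retry,done}  (⊕→&)
          • more:
            recv[Bool] → send[Bool]
              dual(end) = end
          • retry:
            select{ok,err} → offer{ok,err}  (⊕→&)
              • ok:
                dual(end) = end
              • err:
                dual(X) = X
          • done:
            send[Int] → recv[Int]
              dual(X) = X
      • retry:
        recv[Str] → send[Str]
          send[Int] → recv[Int]
            dual(X) = X

send[Int].μX.select{more: offer{retry: send[Unit].end, err: offer{ack: X, err: end}}, data: offer{more: send[Bool].end, retry: offer{ok: end, err: X}, done: recv[Int].X}, retry: send[Str].recv[Int].X}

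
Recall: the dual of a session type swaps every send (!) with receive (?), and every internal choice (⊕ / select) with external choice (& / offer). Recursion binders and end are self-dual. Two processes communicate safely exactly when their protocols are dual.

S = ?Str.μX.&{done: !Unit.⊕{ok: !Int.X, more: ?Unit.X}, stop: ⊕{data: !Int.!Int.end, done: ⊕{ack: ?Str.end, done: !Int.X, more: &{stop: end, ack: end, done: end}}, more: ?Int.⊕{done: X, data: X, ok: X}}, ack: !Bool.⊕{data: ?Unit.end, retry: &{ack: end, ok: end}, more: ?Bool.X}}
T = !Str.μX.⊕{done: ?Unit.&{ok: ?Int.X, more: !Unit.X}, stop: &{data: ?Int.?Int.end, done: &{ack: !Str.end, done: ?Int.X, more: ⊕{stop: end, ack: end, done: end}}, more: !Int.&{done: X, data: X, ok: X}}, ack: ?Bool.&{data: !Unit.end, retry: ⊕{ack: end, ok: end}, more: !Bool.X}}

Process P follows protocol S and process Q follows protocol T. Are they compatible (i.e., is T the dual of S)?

?Str vs !Str  ok
  μX vs μX  ok (binder kept)
    &{done,stop,ack} vs ⊕{done,stop,ack}  ok label sets agree
      • done:
        !Unit vs ?Unit  ok
          ⊕{ok,more} vs &{ok,more}  ok label sets agree
            • ok:
              !Int vs ?Int  ok
                X vs X  ok
            • more:
              ?Unit vs !Unit  ok
                X vs X  ok
      • stop:
        ⊕{data,done,more} vs &{data,done,more}  ok label sets agree
          • data:
            !Int vs ?Int  ok
              !Int vs ?Int  ok
                end vs end  ok
          • done:
            ⊕{ack,done,more} vs &{ack,done,more}  ok label sets agree
              • ack:
                ?Str vs !Str  ok
                  end vs end  ok
              • done:
                !Int vs ?Int  ok
                  X vs X  ok
              • more:
                &{stop,ack,done} vs ⊕{stop,ack,done}  ok label sets agree
                  • stop:
                    end vs end  ok
                  • ack:
                    end vs end  ok
                  • done:
                    end vs end  ok
          • more:
            ?Int vs !Int  ok
              ⊕{done,data,ok} vs &{done,data,ok}  ok label sets agree
                • done:
                  X vs X  ok
                • data:
                  X vs X  ok
                • ok:
                  X vs X  ok
      • ack:
        !Bool vs ?Bool  ok
          ⊕{data,retry,more} vs &{data,retry,more}  ok label sets agree
            • data:
              ?Unit vs !Unit  ok
                end vs end  ok
            • retry:
              &{ack,ok} vs ⊕{ack,ok}  ok label sets agree
                • ack:
                  end vs end  ok
                • ok:
                  end vs end  ok
            • more:
              ?Bool vs !Bool  ok
                X vs X  ok

YES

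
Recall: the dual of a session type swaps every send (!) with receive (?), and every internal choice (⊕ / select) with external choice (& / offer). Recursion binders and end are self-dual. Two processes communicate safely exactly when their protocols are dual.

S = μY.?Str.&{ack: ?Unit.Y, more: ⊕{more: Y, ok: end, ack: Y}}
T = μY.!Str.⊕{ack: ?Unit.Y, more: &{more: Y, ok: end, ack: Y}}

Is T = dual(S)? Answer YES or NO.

NO

μY | μY  match (μ self-dual)
  ?Str | !Str  match
    &{ack,more} | ⊕{ack,more}  match labels match
      • ack:
        ?Unit | ?Unit  ✗ same direction on both sides — not dual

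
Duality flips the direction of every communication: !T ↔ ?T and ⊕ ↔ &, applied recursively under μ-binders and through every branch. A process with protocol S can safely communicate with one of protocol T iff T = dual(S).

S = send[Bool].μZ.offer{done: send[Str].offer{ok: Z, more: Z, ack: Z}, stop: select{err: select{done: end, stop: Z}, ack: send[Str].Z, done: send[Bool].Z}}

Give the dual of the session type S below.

recv[Bool].μZ.select{done: recv[Str].select{ok: Z, more: Z, ack: Z}, stop: offer{err: offer{done: end, stop: Z}, ack: recv[Str].Z, done: recv[Bool].Z}}

send[Bool] → recv[Bool]
  μZ → μZ  (rec unchanged)
    offer{done,stop} → select{done,stop}  (external→internal)
      case done:
        send[Str] → recv[Str]
          offer{ok,more,ack} → select{ok,more,ack}  (external→internal)
            case ok:
              Z self-dual
            case more:
              Z self-dual
            case ack:
              Z self-dual
      case stop:
        select{err,ack,done} → offer{err,ack,done}  (select→offer)
          case err:
            select{done,stop} → offer{done,stop}  (select→offer)
              case done:
                end self-dual
              case stop:
                Z self-dual
          case ack:
            send[Str] → recv[Str]
              Z self-dual
          case done:
            send[Bool] → recv[Bool]
              Z self-dual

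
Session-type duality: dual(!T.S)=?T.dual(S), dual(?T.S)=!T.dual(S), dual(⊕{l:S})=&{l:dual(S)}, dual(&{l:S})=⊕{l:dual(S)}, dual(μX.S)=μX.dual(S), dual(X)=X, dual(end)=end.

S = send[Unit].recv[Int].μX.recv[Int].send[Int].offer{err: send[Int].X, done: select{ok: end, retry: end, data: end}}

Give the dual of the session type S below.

send[Unit] = recv[Unit]
  recv[Int] = send[Int]
    μX = μX  (rec unchanged)
      recv[Int] = send[Int]
        send[Int] = recv[Int]
          offer{err,done} = select{err,done}  (&→⊕)
            • err:
              send[Int] = recv[Int]
                X self-dual
            • done:
              select{ok,retry,data} = offer{ok,retry,data}  (⊕→&)
                • ok:
                  end self-dual
                • retry:
                  end self-dual
                • data:
                  end self-dual

recv[Unit].send[Int].μX.send[Int].recv[Int].select{err: recv[Int].X, done: offer{ok: end, retry: end, data: end}}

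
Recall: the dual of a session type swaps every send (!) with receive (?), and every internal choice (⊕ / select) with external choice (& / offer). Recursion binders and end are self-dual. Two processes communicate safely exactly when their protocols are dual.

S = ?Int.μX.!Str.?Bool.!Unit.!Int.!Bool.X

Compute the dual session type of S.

?Int = !Int
  μX = μX  (binder kept)
    !Str = ?Str
      ?Bool = !Bool
        !Unit = ?Unit
          !Int = ?Int
            !Bool = ?Bool
              dual(X) = X

!Int.μX.?Str.!Bool.?Unit.?Int.?Bool.X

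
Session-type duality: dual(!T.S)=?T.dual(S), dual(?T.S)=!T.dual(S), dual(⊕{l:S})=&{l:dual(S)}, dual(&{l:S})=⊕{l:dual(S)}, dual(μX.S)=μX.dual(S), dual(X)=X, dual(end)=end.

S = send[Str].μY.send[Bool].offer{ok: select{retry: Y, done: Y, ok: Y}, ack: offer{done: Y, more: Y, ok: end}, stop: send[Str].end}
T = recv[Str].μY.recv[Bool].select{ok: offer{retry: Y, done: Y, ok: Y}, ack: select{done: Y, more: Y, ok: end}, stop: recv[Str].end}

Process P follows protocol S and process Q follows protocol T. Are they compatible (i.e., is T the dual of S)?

YES

send[Str] vs recv[Str]  ✓
  μY vs μY  ✓ (binder kept)
    send[Bool] vs recv[Bool]  ✓
      offer{ok,ack,stop} vs select{ok,ack,stop}  ✓ label sets agree
        [ok]
          select{retry,done,ok} vs offer{retry,done,ok}  ✓ label sets agree
            [retry]
              Y vs Y  ✓
            [done]
              Y vs Y  ✓
            [ok]
              Y vs Y  ✓
        [ack]
          offer{done,more,ok} vs select{done,more,ok}  ✓ label sets agree
            [done]
              Y vs Y  ✓
            [more]
              Y vs Y  ✓
            [ok]
              end vs end  ✓
        [stop]
          send[Str] vs recv[Str]  ✓
            end vs end  ✓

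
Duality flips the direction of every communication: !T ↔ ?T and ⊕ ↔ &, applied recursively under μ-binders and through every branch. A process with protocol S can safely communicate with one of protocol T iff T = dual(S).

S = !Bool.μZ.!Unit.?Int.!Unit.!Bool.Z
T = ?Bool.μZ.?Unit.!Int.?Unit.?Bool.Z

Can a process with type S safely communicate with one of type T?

!Bool vs ?Bool  ok
  μZ vs μZ  ok (rec unchanged)
    !Unit vs ?Unit  ok
      ?Int vs !Int  ok
        !Unit vs ?Unit  ok
          !Bool vs ?Bool  ok
            Z vs Z  ok

YES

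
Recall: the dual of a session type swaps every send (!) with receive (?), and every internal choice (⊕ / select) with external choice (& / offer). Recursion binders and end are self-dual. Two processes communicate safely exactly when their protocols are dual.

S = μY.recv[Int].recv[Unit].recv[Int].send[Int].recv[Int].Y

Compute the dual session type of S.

μY.send[Int].send[Unit].send[Int].recv[Int].send[Int].Y

μY ↦ μY  (rec unchanged)
  recv[Int] ↦ send[Int]
    recv[Unit] ↦ send[Unit]
      recv[Int] ↦ send[Int]
        send[Int] ↦ recv[Int]
          recv[Int] ↦ send[Int]
            Y ↦ Y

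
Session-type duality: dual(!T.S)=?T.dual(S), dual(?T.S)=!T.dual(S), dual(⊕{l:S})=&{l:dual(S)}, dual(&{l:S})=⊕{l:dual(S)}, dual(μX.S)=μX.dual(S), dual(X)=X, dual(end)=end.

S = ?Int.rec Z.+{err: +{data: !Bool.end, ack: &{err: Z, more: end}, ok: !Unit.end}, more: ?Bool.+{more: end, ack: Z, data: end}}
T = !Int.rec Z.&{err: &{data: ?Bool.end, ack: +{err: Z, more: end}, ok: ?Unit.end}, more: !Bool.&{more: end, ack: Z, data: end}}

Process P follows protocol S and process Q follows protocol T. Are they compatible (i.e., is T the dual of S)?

YES

?Int | !Int  ok
  rec Z | rec Z  ok (binder kept)
    +{err,more} | &{err,more}  ok same labels
      • err:
        +{data,ack,ok} | &{data,ack,ok}  ok same labels
          • data:
            !Bool | ?Bool  ok
              end | end  ok
          • ack:
            &{err,more} | +{err,more}  ok same labels
              • err:
                Z | Z  ok
              • more:
                end | end  ok
          • ok:
            !Unit | ?Unit  ok
              end | end  ok
      • more:
        ?Bool | !Bool  ok
          +{more,ack,data} | &{more,ack,data}  ok same labels
            • more:
              end | end  ok
            • ack:
              Z | Z  ok
            • data:
              end | end  ok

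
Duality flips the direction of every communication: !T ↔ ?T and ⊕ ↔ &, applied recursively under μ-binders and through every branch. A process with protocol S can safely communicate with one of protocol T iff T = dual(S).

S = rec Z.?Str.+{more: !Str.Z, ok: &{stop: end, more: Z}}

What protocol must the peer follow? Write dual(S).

rec Z.!Str.&{more: ?Str.Z, ok: +{stop: end, more: Z}}

rec Z = rec Z  (rec unchanged)
  ?Str = !Str
    +{more,ok} = &{more,ok}  (select→offer)
      [more]
        !Str = ?Str
          dual(Z) = Z
      [ok]
        &{stop,more} = +{stop,more}  (external→internal)
          [stop]
            dual(end) = end
          [more]
            dual(Z) = Z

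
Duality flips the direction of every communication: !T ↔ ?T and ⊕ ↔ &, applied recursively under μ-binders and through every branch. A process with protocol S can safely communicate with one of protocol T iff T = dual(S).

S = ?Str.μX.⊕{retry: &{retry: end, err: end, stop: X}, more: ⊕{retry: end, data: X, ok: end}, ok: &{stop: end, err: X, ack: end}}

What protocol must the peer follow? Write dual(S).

?Str ↦ !Str
  μX ↦ μX  (μ self-dual)
    ⊕{retry,more,ok} ↦ &{retry,more,ok}  (⊕→&)
      [retry]
        &{retry,err,stop} ↦ ⊕{retry,err,stop}  (&→⊕)
          [retry]
            end self-dual
          [err]
            end self-dual
          [stop]
            X self-dual
      [more]
        ⊕{retry,data,ok} ↦ &{retry,data,ok}  (⊕→&)
          [retry]
            end self-dual
          [data]
            X self-dual
          [ok]
            end self-dual
      [ok]
        &{stop,err,ack} ↦ ⊕{stop,err,ack}  (&→⊕)
          [stop]
            end self-dual
          [err]
            X self-dual
          [ack]
            end self-dual

!Str.μX.&{retry: ⊕{retry: end, err: end, stop: X}, more: &{retry: end, data: X, ok: end}, ok: ⊕{stop: end, err: X, ack: end}}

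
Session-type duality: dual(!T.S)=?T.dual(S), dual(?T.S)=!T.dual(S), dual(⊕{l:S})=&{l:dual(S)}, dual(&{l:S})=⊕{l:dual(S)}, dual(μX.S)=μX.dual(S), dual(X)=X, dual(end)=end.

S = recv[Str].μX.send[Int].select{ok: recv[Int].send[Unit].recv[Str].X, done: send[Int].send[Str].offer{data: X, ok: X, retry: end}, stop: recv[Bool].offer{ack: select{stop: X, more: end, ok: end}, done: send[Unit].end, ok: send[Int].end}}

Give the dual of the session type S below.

send[Str].μX.recv[Int].offer{ok: send[Int].recv[Unit].send[Str].X, done: recv[Int].recv[Str].select{data: X, ok: X, retry: end}, stop: send[Bool].select{ack: offer{stop: X, more: end, ok: end}, done: recv[Unit].end, ok: recv[Int].end}}

recv[Str] → send[Str]
  μX → μX  (binder kept)
    send[Int] → recv[Int]
      select{ok,done,stop} → offer{ok,done,stop}  (⊕→&)
        • ok:
          recv[Int] → send[Int]
            send[Unit] → recv[Unit]
              recv[Str] → send[Str]
                dual(X) = X
        • done:
          send[Int] → recv[Int]
            send[Str] → recv[Str]
              offer{data,ok,retry} → select{data,ok,retry}  (offer→select)
                • data:
                  dual(X) = X
                • ok:
                  dual(X) = X
                • retry:
                  dual(end) = end
        • stop:
          recv[Bool] → send[Bool]
            offer{ack,done,ok} → select{ack,done,ok}  (offer→select)
              • ack:
                select{stop,more,ok} → offer{stop,more,ok}  (⊕→&)
                  • stop:
                    dual(X) = X
                  • more:
                    dual(end) = end
                  • ok:
                    dual(end) = end
              • done:
                send[Unit] → recv[Unit]
                  dual(end) = end
              • ok:
                send[Int] → recv[Int]
                  dual(end) = end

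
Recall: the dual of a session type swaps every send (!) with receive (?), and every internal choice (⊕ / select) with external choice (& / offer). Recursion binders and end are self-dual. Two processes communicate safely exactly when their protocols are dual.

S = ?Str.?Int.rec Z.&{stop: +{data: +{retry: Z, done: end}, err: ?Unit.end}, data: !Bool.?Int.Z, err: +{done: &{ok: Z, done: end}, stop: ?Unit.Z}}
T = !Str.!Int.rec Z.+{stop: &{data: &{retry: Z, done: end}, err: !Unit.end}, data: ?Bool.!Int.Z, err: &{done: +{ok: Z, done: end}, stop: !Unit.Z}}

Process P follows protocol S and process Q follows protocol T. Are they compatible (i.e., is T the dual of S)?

?Str ‖ !Str  ok
  ?Int ‖ !Int  ok
    rec Z ‖ rec Z  ok (μ self-dual)
      &{stop,data,err} ‖ +{stop,data,err}  ok labels match
        • stop:
          +{data,err} ‖ &{data,err}  ok labels match
            • data:
              +{retry,done} ‖ &{retry,done}  ok labels match
                • retry:
                  Z ‖ Z  ok
                • done:
                  end ‖ end  ok
            • err:
              ?Unit ‖ !Unit  ok
                end ‖ end  ok
        • data:
          !Bool ‖ ?Bool  ok
            ?Int ‖ !Int  ok
              Z ‖ Z  ok
        • err:
          +{done,stop} ‖ &{done,stop}  ok labels match
            • done:
              &{ok,done} ‖ +{ok,done}  ok labels match
                • ok:
                  Z ‖ Z  ok
                • done:
                  end ‖ end  ok
            • stop:
              ?Unit ‖ !Unit  ok
                Z ‖ Z  ok

YES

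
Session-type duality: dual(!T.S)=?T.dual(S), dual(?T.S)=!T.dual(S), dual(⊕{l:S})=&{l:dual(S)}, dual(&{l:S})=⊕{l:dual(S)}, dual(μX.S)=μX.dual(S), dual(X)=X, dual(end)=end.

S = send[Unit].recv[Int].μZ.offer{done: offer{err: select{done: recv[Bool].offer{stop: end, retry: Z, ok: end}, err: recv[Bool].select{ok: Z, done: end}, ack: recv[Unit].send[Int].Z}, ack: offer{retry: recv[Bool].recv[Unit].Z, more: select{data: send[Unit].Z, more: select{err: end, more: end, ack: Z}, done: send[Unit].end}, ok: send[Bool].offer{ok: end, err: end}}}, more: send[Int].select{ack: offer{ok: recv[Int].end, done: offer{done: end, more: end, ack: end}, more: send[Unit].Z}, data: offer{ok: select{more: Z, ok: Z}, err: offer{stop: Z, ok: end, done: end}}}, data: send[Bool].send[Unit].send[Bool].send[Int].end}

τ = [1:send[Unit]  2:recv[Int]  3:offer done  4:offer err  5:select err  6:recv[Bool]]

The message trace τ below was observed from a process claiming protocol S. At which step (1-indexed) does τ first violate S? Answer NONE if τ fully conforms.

NONE

@1 send[Unit]  match  residual = recv[Int].μZ.…
@2 recv[Int]  match  residual = μZ.…
@3 offer done  match  residual = offer{err: select{done: recv[Bool].offer{stop: end, retry: μZ.…, ok: end}, err: recv[Bool].select{ok: μZ.…, done: end}, ack: recv[Unit].send[Int].μZ.…}, ack: offer{retry: recv[Bool].recv[Unit].μZ.…, more: select{data: send[Unit].μZ.…, more: select{err: end, more: end, ack: μZ.…}, done: send[Unit].end}, ok: send[Bool].offer{ok: end, err: end}}}
@4 offer err  match  residual = select{done: recv[Bool].offer{stop: end, retry: μZ.…, ok: end}, err: recv[Bool].select{ok: μZ.…, done: end}, ack: recv[Unit].send[Int].μZ.…}
@5 select err  match  residual = recv[Bool].select{ok: μZ.…, done: end}
@6 recv[Bool]  match  residual = select{ok: μZ.…, done: end}
τ conforms to S (length 6)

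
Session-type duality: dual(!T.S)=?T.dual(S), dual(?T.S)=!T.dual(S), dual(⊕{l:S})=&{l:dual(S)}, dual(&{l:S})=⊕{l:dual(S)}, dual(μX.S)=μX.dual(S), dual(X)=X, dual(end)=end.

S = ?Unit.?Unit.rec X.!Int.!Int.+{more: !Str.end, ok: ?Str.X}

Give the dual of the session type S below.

?Unit ↦ !Unit
  ?Unit ↦ !Unit
    rec X ↦ rec X  (rec unchanged)
      !Int ↦ ?Int
        !Int ↦ ?Int
          +{more,ok} ↦ &{more,ok}  (select→offer)
            • more:
              !Str ↦ ?Str
                dual(end) = end
            • ok:
              ?Str ↦ !Str
                dual(X) = X

!Unit.!Unit.rec X.?Int.?Int.&{more: ?Str.end, ok: !Str.X}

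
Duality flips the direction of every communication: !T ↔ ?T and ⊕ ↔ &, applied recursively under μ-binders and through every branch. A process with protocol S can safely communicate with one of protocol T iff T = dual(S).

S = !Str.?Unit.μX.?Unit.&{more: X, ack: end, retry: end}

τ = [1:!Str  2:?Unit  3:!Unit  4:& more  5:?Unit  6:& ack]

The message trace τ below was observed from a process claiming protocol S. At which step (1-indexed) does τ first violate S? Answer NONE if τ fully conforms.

step 1: !Str  ok  residual = ?Unit.μX.…
step 2: ?Unit  ok  residual = μX.…
step 3: got !Unit, protocol expects ?Unit  ✗

3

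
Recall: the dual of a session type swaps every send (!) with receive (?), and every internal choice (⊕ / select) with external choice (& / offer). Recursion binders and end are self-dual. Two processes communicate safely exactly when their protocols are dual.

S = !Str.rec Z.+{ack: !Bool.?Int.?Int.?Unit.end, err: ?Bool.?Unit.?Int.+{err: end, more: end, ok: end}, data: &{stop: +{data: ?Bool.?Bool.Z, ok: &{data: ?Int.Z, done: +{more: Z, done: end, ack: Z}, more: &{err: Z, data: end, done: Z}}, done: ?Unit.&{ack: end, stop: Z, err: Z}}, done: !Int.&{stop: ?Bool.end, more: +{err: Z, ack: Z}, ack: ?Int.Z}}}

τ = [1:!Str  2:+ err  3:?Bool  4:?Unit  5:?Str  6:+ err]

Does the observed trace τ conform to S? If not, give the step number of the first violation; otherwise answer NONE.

step 1: !Str  ✓  state: rec Z.…
step 2: + err  ✓  state: ?Bool.?Unit.?Int.+{err: end, more: end, ok: end}
step 3: ?Bool  ✓  state: ?Unit.?Int.+{err: end, more: end, ok: end}
step 4: ?Unit  ✓  state: ?Int.+{err: end, more: end, ok: end}
step 5: got ?Str, protocol expects ?Int  ✗

5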